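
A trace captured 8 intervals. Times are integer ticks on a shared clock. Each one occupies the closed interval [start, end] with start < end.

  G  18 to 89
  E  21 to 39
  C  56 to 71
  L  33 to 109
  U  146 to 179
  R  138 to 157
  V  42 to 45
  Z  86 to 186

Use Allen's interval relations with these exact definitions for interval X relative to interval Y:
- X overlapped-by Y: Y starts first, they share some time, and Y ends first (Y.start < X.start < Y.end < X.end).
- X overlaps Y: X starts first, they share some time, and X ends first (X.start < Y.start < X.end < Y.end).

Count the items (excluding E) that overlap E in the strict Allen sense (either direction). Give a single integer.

Target E = [21, 39].
C [56, 71] → after → no.
G [18, 89] → contains → no.
L [33, 109] → overlapped-by → counts.
R [138, 157] → after → no.
U [146, 179] → after → no.
V [42, 45] → after → no.
Z [86, 186] → after → no.
Total: 1.

1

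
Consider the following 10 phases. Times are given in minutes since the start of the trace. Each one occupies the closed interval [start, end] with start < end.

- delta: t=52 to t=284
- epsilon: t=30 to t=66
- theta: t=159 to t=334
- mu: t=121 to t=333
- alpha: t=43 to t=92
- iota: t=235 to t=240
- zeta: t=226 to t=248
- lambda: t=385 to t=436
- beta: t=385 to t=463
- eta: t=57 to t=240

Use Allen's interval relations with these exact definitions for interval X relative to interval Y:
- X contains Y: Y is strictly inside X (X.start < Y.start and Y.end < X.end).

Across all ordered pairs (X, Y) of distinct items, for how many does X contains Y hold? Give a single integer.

8

Checking all 90 ordered pairs for relation 'contains'; matching pairs in alphabetical order:
(delta, eta): delta contains eta ✓
(delta, iota): delta contains iota ✓
(delta, zeta): delta contains zeta ✓
(mu, iota): mu contains iota ✓
(mu, zeta): mu contains zeta ✓
(theta, iota): theta contains iota ✓
(theta, zeta): theta contains zeta ✓
(zeta, iota): zeta contains iota ✓
Count: 8.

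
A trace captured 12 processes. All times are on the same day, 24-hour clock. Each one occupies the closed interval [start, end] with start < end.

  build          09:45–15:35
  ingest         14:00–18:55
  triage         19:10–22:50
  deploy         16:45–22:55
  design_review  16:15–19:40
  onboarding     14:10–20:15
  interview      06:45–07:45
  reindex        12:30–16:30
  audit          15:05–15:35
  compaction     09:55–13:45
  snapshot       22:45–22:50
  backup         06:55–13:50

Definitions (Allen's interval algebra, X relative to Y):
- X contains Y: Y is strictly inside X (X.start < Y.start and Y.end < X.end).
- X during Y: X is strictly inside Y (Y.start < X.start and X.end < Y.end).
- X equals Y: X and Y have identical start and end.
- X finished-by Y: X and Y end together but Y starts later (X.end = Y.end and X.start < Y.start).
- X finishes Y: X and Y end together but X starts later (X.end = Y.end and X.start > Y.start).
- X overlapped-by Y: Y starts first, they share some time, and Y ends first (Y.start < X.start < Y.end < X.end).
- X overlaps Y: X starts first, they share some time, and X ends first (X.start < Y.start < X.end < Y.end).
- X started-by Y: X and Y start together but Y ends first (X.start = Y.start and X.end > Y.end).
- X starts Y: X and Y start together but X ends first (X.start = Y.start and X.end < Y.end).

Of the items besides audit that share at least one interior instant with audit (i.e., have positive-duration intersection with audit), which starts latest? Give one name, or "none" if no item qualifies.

Target audit = [15:05, 15:35].
backup [06:55, 13:50] → before → excluded.
build [09:45, 15:35] → finished-by → candidate.
compaction [09:55, 13:45] → before → excluded.
deploy [16:45, 22:55] → after → excluded.
design_review [16:15, 19:40] → after → excluded.
ingest [14:00, 18:55] → contains → candidate.
interview [06:45, 07:45] → before → excluded.
onboarding [14:10, 20:15] → contains → candidate.
reindex [12:30, 16:30] → contains → candidate.
snapshot [22:45, 22:50] → after → excluded.
triage [19:10, 22:50] → after → excluded.
Among candidates, latest start is 14:10 → onboarding.

onboarding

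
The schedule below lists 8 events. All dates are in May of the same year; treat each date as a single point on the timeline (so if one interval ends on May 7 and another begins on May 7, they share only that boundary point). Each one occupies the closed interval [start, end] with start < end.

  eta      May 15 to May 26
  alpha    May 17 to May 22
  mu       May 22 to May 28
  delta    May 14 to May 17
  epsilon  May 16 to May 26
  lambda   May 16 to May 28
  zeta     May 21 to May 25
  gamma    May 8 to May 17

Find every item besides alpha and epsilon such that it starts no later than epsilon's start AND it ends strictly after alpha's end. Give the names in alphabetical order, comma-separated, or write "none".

Conditions: its start is no later than epsilon's start (X.start <= May 16) AND its end is strictly after alpha's end (X.end > May 22).
delta: start May 14 <= May 16? ✓; end May 17 > May 22? ✗ → no.
eta: start May 15 <= May 16? ✓; end May 26 > May 22? ✓ → yes.
gamma: start May 8 <= May 16? ✓; end May 17 > May 22? ✗ → no.
lambda: start May 16 <= May 16? ✓; end May 28 > May 22? ✓ → yes.
mu: start May 22 <= May 16? ✗; end May 28 > May 22? ✓ → no.
zeta: start May 21 <= May 16? ✗; end May 25 > May 22? ✓ → no.
Result: eta, lambda.

eta, lambda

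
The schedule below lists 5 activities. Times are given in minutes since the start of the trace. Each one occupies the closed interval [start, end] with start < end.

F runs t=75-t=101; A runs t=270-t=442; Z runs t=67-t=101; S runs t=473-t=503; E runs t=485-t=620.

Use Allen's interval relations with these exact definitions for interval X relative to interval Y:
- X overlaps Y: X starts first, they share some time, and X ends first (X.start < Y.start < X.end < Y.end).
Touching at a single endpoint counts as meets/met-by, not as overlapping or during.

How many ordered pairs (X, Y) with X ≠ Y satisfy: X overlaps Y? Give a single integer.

Checking all 20 ordered pairs for relation 'overlaps'; matching pairs in alphabetical order:
(S, E): S overlaps E ✓
Count: 1.

1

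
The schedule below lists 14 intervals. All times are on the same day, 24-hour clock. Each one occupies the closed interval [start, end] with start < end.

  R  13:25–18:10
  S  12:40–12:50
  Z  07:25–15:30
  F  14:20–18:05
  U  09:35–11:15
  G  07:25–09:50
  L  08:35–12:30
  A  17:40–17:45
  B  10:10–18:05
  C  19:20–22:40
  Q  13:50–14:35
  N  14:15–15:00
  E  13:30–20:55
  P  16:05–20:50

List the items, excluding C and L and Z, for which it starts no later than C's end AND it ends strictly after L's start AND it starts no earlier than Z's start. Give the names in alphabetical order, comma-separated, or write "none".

Conditions: its start is no later than C's end (X.start <= 22:40) AND its end is strictly after L's start (X.end > 08:35) AND its start is no earlier than Z's start (X.start >= 07:25).
A: start 17:40 <= 22:40? ✓; end 17:45 > 08:35? ✓; start 17:40 >= 07:25? ✓ → yes.
B: start 10:10 <= 22:40? ✓; end 18:05 > 08:35? ✓; start 10:10 >= 07:25? ✓ → yes.
E: start 13:30 <= 22:40? ✓; end 20:55 > 08:35? ✓; start 13:30 >= 07:25? ✓ → yes.
F: start 14:20 <= 22:40? ✓; end 18:05 > 08:35? ✓; start 14:20 >= 07:25? ✓ → yes.
G: start 07:25 <= 22:40? ✓; end 09:50 > 08:35? ✓; start 07:25 >= 07:25? ✓ → yes.
N: start 14:15 <= 22:40? ✓; end 15:00 > 08:35? ✓; start 14:15 >= 07:25? ✓ → yes.
P: start 16:05 <= 22:40? ✓; end 20:50 > 08:35? ✓; start 16:05 >= 07:25? ✓ → yes.
Q: start 13:50 <= 22:40? ✓; end 14:35 > 08:35? ✓; start 13:50 >= 07:25? ✓ → yes.
R: start 13:25 <= 22:40? ✓; end 18:10 > 08:35? ✓; start 13:25 >= 07:25? ✓ → yes.
S: start 12:40 <= 22:40? ✓; end 12:50 > 08:35? ✓; start 12:40 >= 07:25? ✓ → yes.
U: start 09:35 <= 22:40? ✓; end 11:15 > 08:35? ✓; start 09:35 >= 07:25? ✓ → yes.
Result: A, B, E, F, G, N, P, Q, R, S, U.

A, B, E, F, G, N, P, Q, R, S, U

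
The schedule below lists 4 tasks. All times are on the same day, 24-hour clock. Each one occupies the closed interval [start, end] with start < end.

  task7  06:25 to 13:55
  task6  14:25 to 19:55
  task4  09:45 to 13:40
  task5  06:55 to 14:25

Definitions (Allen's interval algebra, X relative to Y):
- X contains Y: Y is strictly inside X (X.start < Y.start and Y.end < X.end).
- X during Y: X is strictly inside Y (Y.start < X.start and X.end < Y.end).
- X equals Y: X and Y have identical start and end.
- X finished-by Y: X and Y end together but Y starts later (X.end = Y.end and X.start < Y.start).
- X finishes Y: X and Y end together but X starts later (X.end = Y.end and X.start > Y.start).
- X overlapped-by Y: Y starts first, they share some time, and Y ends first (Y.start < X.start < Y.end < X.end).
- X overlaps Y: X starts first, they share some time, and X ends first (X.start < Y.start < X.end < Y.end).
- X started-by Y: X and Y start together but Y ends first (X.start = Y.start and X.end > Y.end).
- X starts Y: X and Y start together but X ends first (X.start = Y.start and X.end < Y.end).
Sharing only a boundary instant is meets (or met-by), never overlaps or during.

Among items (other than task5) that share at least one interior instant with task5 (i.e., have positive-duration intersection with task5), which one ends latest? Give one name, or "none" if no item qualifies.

task7

Target task5 = [06:55, 14:25].
task4 [09:45, 13:40] → during → candidate.
task6 [14:25, 19:55] → met-by → excluded.
task7 [06:25, 13:55] → overlaps → candidate.
Among candidates, latest end is 13:55 → task7.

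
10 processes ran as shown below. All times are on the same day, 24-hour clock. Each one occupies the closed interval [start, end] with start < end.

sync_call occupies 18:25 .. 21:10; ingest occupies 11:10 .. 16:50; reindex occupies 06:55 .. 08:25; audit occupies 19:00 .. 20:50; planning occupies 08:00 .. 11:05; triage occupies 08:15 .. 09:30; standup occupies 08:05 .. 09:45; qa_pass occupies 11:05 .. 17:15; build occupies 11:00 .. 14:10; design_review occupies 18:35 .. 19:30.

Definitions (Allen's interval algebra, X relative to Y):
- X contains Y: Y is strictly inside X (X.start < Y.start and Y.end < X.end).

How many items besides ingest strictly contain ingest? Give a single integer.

Target ingest = [11:10, 16:50].
audit [19:00, 20:50] → after → no.
build [11:00, 14:10] → overlaps → no.
design_review [18:35, 19:30] → after → no.
planning [08:00, 11:05] → before → no.
qa_pass [11:05, 17:15] → contains → counts.
reindex [06:55, 08:25] → before → no.
standup [08:05, 09:45] → before → no.
sync_call [18:25, 21:10] → after → no.
triage [08:15, 09:30] → before → no.
Total: 1.

1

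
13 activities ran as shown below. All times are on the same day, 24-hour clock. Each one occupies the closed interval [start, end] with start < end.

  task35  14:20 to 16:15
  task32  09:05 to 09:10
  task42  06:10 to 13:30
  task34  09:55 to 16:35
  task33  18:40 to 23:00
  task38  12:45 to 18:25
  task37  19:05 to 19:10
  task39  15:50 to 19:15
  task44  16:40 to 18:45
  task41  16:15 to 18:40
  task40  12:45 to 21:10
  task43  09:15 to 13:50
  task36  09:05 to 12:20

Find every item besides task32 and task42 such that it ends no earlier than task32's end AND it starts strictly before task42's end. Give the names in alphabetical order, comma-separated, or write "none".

task34, task36, task38, task40, task43

Conditions: its end is no earlier than task32's end (X.end >= 09:10) AND its start is strictly before task42's end (X.start < 13:30).
task33: end 23:00 >= 09:10? ✓; start 18:40 < 13:30? ✗ → no.
task34: end 16:35 >= 09:10? ✓; start 09:55 < 13:30? ✓ → yes.
task35: end 16:15 >= 09:10? ✓; start 14:20 < 13:30? ✗ → no.
task36: end 12:20 >= 09:10? ✓; start 09:05 < 13:30? ✓ → yes.
task37: end 19:10 >= 09:10? ✓; start 19:05 < 13:30? ✗ → no.
task38: end 18:25 >= 09:10? ✓; start 12:45 < 13:30? ✓ → yes.
task39: end 19:15 >= 09:10? ✓; start 15:50 < 13:30? ✗ → no.
task40: end 21:10 >= 09:10? ✓; start 12:45 < 13:30? ✓ → yes.
task41: end 18:40 >= 09:10? ✓; start 16:15 < 13:30? ✗ → no.
task43: end 13:50 >= 09:10? ✓; start 09:15 < 13:30? ✓ → yes.
task44: end 18:45 >= 09:10? ✓; start 16:40 < 13:30? ✗ → no.
Result: task34, task36, task38, task40, task43.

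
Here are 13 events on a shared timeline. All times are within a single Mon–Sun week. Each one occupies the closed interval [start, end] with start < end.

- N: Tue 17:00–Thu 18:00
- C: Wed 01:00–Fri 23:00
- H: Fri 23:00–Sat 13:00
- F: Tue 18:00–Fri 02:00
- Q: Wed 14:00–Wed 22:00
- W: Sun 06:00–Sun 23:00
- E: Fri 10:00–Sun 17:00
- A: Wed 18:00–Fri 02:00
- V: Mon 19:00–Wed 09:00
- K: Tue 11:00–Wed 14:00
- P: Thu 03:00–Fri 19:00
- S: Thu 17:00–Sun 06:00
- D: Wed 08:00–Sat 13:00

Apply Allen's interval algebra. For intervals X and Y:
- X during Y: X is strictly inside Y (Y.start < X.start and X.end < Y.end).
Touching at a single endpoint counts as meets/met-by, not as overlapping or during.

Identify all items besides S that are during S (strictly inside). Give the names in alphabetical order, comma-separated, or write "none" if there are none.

Target S = [Thu 17:00, Sun 06:00].
A [Wed 18:00, Fri 02:00] → overlaps → no.
C [Wed 01:00, Fri 23:00] → overlaps → no.
D [Wed 08:00, Sat 13:00] → overlaps → no.
E [Fri 10:00, Sun 17:00] → overlapped-by → no.
F [Tue 18:00, Fri 02:00] → overlaps → no.
H [Fri 23:00, Sat 13:00] → during → yes.
K [Tue 11:00, Wed 14:00] → before → no.
N [Tue 17:00, Thu 18:00] → overlaps → no.
P [Thu 03:00, Fri 19:00] → overlaps → no.
Q [Wed 14:00, Wed 22:00] → before → no.
V [Mon 19:00, Wed 09:00] → before → no.
W [Sun 06:00, Sun 23:00] → met-by → no.
Result: H.

H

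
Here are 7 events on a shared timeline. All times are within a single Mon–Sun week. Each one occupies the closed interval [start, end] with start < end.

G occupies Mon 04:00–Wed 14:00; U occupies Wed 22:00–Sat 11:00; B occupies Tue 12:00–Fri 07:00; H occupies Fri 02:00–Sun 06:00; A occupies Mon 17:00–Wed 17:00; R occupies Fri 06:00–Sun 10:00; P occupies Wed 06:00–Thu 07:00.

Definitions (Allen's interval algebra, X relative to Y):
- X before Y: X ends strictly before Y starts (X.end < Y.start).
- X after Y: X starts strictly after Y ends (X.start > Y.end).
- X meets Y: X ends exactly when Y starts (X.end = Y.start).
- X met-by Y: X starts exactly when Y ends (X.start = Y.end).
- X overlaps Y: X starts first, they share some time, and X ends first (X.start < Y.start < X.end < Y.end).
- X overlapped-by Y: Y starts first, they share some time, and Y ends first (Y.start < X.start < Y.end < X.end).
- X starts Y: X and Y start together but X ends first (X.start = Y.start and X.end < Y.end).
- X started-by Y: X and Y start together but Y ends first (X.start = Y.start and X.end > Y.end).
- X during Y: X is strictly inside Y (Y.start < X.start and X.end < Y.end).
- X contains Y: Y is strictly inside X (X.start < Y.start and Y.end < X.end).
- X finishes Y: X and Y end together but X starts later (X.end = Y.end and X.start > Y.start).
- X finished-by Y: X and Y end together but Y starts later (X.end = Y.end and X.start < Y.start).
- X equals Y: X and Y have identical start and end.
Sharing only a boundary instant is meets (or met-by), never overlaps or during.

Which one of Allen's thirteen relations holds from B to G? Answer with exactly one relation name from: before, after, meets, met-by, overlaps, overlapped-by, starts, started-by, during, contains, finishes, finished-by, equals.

overlapped-by

B = [Tue 12:00, Fri 07:00]; G = [Mon 04:00, Wed 14:00].
Compare endpoints: B.start > G.start, B.start < G.end, B.end > G.start, B.end > G.end.
That pattern is 'overlapped-by'.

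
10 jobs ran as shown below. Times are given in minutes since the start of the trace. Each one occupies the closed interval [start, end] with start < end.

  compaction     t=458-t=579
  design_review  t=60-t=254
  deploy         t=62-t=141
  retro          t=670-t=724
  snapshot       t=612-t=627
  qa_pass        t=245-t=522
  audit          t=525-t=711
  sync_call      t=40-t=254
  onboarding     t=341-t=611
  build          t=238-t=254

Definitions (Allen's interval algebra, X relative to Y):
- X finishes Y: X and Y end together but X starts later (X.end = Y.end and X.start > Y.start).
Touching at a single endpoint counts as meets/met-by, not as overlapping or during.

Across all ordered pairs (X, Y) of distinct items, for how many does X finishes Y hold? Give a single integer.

Checking all 90 ordered pairs for relation 'finishes'; matching pairs in alphabetical order:
(build, design_review): build finishes design_review ✓
(build, sync_call): build finishes sync_call ✓
(design_review, sync_call): design_review finishes sync_call ✓
Count: 3.

3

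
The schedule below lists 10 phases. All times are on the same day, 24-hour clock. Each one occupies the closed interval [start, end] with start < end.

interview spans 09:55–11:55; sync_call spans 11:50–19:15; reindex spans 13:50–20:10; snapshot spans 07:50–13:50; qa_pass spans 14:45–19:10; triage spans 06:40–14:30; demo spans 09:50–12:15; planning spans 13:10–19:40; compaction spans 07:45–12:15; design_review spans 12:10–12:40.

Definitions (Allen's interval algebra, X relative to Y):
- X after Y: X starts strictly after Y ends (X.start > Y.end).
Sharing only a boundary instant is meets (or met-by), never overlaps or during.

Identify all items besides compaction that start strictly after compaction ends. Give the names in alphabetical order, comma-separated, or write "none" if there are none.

Target compaction = [07:45, 12:15].
demo [09:50, 12:15] → finishes → no.
design_review [12:10, 12:40] → overlapped-by → no.
interview [09:55, 11:55] → during → no.
planning [13:10, 19:40] → after → yes.
qa_pass [14:45, 19:10] → after → yes.
reindex [13:50, 20:10] → after → yes.
snapshot [07:50, 13:50] → overlapped-by → no.
sync_call [11:50, 19:15] → overlapped-by → no.
triage [06:40, 14:30] → contains → no.
Result: planning, qa_pass, reindex.

planning, qa_pass, reindex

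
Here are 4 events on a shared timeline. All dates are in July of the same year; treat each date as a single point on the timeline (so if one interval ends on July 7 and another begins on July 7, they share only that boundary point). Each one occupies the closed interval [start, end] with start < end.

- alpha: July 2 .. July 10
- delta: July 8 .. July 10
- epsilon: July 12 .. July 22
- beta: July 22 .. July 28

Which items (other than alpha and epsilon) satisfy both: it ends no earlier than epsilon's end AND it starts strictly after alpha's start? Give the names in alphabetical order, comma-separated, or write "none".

beta

Conditions: its end is no earlier than epsilon's end (X.end >= July 22) AND its start is strictly after alpha's start (X.start > July 2).
beta: end July 28 >= July 22? ✓; start July 22 > July 2? ✓ → yes.
delta: end July 10 >= July 22? ✗; start July 8 > July 2? ✓ → no.
Result: beta.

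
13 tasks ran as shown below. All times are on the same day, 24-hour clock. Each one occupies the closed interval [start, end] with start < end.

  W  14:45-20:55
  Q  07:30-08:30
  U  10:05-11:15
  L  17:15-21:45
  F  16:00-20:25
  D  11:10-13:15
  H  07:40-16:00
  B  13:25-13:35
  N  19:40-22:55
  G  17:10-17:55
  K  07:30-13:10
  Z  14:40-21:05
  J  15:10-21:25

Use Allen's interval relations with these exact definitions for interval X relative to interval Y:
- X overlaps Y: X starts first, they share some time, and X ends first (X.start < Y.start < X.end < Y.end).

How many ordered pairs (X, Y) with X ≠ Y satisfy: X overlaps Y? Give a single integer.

19

Checking all 156 ordered pairs for relation 'overlaps'; matching pairs in alphabetical order:
(F, L): F overlaps L ✓
(F, N): F overlaps N ✓
(G, L): G overlaps L ✓
(H, J): H overlaps J ✓
(H, W): H overlaps W ✓
(H, Z): H overlaps Z ✓
(J, L): J overlaps L ✓
(J, N): J overlaps N ✓
(K, D): K overlaps D ✓
(K, H): K overlaps H ✓
(L, N): L overlaps N ✓
(Q, H): Q overlaps H ✓
(U, D): U overlaps D ✓
(W, J): W overlaps J ✓
(W, L): W overlaps L ✓
(W, N): W overlaps N ✓
(Z, J): Z overlaps J ✓
(Z, L): Z overlaps L ✓
(Z, N): Z overlaps N ✓
Count: 19.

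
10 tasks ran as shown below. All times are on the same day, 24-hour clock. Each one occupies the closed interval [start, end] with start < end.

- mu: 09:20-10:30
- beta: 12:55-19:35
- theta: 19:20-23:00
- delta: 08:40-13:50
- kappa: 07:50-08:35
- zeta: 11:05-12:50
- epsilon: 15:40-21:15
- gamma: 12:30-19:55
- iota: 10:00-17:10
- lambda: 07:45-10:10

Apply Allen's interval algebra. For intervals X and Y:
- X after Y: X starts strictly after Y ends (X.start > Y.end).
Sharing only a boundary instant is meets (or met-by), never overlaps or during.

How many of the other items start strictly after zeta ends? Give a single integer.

Target zeta = [11:05, 12:50].
beta [12:55, 19:35] → after → counts.
delta [08:40, 13:50] → contains → no.
epsilon [15:40, 21:15] → after → counts.
gamma [12:30, 19:55] → overlapped-by → no.
iota [10:00, 17:10] → contains → no.
kappa [07:50, 08:35] → before → no.
lambda [07:45, 10:10] → before → no.
mu [09:20, 10:30] → before → no.
theta [19:20, 23:00] → after → counts.
Total: 3.

3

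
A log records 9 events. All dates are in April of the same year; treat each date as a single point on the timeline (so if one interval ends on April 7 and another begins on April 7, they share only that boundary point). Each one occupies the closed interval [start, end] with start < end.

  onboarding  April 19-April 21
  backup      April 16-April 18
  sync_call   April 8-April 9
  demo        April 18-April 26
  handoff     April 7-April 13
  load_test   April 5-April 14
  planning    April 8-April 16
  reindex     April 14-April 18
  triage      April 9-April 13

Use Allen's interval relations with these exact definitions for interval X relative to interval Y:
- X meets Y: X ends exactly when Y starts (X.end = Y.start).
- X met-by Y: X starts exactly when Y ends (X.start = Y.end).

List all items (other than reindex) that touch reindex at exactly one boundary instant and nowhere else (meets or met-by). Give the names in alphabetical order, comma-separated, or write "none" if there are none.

Target reindex = [April 14, April 18].
backup [April 16, April 18] → finishes → no.
demo [April 18, April 26] → met-by → yes.
handoff [April 7, April 13] → before → no.
load_test [April 5, April 14] → meets → yes.
onboarding [April 19, April 21] → after → no.
planning [April 8, April 16] → overlaps → no.
sync_call [April 8, April 9] → before → no.
triage [April 9, April 13] → before → no.
Result: demo, load_test.

demo, load_test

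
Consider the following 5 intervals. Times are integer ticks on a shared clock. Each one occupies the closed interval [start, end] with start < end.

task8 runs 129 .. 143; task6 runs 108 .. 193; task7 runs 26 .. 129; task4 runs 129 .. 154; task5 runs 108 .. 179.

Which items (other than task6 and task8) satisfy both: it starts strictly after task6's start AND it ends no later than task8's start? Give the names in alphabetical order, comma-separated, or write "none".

none

Conditions: its start is strictly after task6's start (X.start > 108) AND its end is no later than task8's start (X.end <= 129).
task4: start 129 > 108? ✓; end 154 <= 129? ✗ → no.
task5: start 108 > 108? ✗; end 179 <= 129? ✗ → no.
task7: start 26 > 108? ✗; end 129 <= 129? ✓ → no.
Result: none.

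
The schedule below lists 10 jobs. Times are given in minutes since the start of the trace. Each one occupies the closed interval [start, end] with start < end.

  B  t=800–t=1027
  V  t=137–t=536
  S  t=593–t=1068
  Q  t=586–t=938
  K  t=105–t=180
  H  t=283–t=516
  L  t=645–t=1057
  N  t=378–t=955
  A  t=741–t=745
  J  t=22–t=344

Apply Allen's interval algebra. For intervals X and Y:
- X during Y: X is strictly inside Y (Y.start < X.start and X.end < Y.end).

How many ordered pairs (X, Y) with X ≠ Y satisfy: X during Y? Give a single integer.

Checking all 90 ordered pairs for relation 'during'; matching pairs in alphabetical order:
(A, L): A during L ✓
(A, N): A during N ✓
(A, Q): A during Q ✓
(A, S): A during S ✓
(B, L): B during L ✓
(B, S): B during S ✓
(H, V): H during V ✓
(K, J): K during J ✓
(L, S): L during S ✓
(Q, N): Q during N ✓
Count: 10.

10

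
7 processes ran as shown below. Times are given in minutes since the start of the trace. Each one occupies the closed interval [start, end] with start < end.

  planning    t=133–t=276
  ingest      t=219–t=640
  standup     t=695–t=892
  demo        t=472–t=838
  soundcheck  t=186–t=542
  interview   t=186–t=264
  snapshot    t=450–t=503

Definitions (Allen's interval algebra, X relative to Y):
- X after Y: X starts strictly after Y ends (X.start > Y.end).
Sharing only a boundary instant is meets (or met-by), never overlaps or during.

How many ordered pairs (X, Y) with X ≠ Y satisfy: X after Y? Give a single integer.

9

Checking all 42 ordered pairs for relation 'after'; matching pairs in alphabetical order:
(demo, interview): demo after interview ✓
(demo, planning): demo after planning ✓
(snapshot, interview): snapshot after interview ✓
(snapshot, planning): snapshot after planning ✓
(standup, ingest): standup after ingest ✓
(standup, interview): standup after interview ✓
(standup, planning): standup after planning ✓
(standup, snapshot): standup after snapshot ✓
(standup, soundcheck): standup after soundcheck ✓
Count: 9.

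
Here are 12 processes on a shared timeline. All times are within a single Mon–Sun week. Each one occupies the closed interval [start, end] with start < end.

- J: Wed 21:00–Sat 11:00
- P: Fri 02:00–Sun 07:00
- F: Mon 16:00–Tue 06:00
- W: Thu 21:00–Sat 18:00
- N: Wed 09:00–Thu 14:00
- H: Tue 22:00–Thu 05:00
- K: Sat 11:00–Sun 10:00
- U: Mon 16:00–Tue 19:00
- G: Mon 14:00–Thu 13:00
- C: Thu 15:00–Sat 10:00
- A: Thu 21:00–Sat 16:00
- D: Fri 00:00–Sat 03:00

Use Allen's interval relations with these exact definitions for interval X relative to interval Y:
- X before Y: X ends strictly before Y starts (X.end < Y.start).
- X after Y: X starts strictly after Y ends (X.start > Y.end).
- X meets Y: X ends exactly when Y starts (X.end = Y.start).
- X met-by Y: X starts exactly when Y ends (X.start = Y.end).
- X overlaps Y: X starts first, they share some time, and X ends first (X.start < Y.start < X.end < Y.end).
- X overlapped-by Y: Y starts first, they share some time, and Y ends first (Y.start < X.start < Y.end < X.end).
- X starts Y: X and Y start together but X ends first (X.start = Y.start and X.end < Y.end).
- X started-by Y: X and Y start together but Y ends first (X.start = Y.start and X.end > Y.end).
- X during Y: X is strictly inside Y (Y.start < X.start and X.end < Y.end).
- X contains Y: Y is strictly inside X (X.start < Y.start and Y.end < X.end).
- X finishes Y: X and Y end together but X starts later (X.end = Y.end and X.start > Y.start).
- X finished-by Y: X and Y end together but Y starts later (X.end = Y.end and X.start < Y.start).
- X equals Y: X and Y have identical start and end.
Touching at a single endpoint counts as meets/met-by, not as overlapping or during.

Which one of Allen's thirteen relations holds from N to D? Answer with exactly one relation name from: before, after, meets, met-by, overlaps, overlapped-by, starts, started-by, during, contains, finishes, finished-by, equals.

N = [Wed 09:00, Thu 14:00]; D = [Fri 00:00, Sat 03:00].
Compare endpoints: N.start < D.start, N.start < D.end, N.end < D.start, N.end < D.end.
That pattern is 'before'.

before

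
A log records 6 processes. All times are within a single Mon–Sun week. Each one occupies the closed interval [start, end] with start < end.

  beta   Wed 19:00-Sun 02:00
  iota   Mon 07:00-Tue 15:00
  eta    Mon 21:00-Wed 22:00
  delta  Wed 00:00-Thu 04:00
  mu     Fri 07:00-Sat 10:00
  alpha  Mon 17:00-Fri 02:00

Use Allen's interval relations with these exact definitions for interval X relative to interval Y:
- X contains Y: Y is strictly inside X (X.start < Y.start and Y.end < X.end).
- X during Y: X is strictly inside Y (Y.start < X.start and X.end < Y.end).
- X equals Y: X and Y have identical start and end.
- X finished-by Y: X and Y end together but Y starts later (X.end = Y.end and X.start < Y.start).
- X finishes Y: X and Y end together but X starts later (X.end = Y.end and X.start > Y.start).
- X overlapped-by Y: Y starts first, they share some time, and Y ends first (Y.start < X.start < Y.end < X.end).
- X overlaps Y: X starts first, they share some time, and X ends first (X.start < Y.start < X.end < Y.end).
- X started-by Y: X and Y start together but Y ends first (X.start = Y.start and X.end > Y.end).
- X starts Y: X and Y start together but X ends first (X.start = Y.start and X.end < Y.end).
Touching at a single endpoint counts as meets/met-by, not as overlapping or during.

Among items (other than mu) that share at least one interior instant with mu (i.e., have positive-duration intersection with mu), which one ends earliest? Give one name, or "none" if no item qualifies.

Target mu = [Fri 07:00, Sat 10:00].
alpha [Mon 17:00, Fri 02:00] → before → excluded.
beta [Wed 19:00, Sun 02:00] → contains → candidate.
delta [Wed 00:00, Thu 04:00] → before → excluded.
eta [Mon 21:00, Wed 22:00] → before → excluded.
iota [Mon 07:00, Tue 15:00] → before → excluded.
Among candidates, earliest end is Sun 02:00 → beta.

beta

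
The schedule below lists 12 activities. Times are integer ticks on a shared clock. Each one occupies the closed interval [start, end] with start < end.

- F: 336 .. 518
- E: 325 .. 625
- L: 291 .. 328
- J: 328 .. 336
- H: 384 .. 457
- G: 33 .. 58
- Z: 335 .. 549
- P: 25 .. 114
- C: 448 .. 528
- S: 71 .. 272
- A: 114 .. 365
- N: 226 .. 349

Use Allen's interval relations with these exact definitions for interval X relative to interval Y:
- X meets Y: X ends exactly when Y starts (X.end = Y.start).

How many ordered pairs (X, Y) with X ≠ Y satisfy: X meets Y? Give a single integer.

3

Checking all 132 ordered pairs for relation 'meets'; matching pairs in alphabetical order:
(J, F): J meets F ✓
(L, J): L meets J ✓
(P, A): P meets A ✓
Count: 3.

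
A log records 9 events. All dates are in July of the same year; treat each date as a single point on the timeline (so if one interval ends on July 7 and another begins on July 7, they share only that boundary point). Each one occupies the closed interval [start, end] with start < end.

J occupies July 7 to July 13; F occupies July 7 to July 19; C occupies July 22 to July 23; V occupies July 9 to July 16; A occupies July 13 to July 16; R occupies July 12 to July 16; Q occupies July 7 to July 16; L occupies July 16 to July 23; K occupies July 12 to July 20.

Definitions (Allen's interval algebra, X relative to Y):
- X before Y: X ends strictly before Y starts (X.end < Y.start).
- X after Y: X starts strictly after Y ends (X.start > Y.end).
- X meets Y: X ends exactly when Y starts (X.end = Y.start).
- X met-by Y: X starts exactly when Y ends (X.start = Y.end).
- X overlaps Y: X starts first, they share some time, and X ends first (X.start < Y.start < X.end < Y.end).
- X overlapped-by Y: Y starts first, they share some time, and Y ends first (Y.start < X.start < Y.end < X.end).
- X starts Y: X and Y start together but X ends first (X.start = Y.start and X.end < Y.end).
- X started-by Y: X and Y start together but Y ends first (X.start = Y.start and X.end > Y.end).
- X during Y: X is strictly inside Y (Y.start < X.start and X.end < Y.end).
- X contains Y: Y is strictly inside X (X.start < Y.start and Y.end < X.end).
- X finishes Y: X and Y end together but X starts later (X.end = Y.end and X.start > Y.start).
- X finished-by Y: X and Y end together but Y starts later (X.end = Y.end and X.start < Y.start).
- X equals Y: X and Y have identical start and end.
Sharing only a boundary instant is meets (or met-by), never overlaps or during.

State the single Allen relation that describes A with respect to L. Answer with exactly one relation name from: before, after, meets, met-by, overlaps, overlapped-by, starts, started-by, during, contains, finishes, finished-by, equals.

meets

A = [July 13, July 16]; L = [July 16, July 23].
Compare endpoints: A.start < L.start, A.start < L.end, A.end = L.start, A.end < L.end.
That pattern is 'meets'.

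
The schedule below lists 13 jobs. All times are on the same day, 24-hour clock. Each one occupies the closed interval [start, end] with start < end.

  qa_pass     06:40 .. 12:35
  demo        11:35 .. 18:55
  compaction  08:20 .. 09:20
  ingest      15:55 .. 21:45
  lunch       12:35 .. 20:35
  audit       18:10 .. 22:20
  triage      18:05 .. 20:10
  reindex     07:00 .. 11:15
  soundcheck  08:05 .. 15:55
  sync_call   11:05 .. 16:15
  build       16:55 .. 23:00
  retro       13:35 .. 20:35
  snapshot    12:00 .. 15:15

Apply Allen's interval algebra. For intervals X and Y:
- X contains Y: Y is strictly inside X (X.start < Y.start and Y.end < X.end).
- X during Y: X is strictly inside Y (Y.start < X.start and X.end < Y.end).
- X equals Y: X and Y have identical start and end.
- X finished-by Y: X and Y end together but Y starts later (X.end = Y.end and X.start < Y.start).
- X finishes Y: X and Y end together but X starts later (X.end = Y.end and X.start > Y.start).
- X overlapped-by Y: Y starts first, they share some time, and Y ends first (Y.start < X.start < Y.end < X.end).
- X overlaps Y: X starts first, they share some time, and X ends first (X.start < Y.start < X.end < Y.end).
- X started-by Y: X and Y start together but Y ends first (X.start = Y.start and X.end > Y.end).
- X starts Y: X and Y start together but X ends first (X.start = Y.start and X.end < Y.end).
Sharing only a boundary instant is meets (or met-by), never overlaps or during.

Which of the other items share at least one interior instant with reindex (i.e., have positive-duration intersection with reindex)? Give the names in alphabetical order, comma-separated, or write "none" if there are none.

Target reindex = [07:00, 11:15].
audit [18:10, 22:20] → after → no.
build [16:55, 23:00] → after → no.
compaction [08:20, 09:20] → during → yes.
demo [11:35, 18:55] → after → no.
ingest [15:55, 21:45] → after → no.
lunch [12:35, 20:35] → after → no.
qa_pass [06:40, 12:35] → contains → yes.
retro [13:35, 20:35] → after → no.
snapshot [12:00, 15:15] → after → no.
soundcheck [08:05, 15:55] → overlapped-by → yes.
sync_call [11:05, 16:15] → overlapped-by → yes.
triage [18:05, 20:10] → after → no.
Result: compaction, qa_pass, soundcheck, sync_call.

compaction, qa_pass, soundcheck, sync_call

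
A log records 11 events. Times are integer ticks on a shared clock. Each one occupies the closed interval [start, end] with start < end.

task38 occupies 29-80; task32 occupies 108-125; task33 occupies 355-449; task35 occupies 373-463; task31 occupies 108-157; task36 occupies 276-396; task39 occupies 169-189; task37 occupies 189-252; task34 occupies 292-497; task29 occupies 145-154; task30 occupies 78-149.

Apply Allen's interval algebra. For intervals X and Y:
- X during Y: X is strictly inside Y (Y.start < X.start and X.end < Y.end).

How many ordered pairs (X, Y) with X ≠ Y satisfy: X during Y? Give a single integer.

4

Checking all 110 ordered pairs for relation 'during'; matching pairs in alphabetical order:
(task29, task31): task29 during task31 ✓
(task32, task30): task32 during task30 ✓
(task33, task34): task33 during task34 ✓
(task35, task34): task35 during task34 ✓
Count: 4.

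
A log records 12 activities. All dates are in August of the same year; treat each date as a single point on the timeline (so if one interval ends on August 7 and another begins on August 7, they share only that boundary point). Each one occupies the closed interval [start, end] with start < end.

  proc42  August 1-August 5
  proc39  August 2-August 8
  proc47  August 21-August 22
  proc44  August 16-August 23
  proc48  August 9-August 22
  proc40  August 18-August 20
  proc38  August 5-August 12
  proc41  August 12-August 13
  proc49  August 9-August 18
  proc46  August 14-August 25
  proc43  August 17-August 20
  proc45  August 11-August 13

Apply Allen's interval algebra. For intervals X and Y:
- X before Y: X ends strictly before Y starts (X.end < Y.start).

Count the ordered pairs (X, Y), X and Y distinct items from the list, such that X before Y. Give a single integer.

Checking all 132 ordered pairs for relation 'before'; matching pairs in alphabetical order:
(proc38, proc40): proc38 before proc40 ✓
(proc38, proc43): proc38 before proc43 ✓
(proc38, proc44): proc38 before proc44 ✓
(proc38, proc46): proc38 before proc46 ✓
(proc38, proc47): proc38 before proc47 ✓
(proc39, proc40): proc39 before proc40 ✓
(proc39, proc41): proc39 before proc41 ✓
(proc39, proc43): proc39 before proc43 ✓
(proc39, proc44): proc39 before proc44 ✓
(proc39, proc45): proc39 before proc45 ✓
(proc39, proc46): proc39 before proc46 ✓
(proc39, proc47): proc39 before proc47 ✓
(proc39, proc48): proc39 before proc48 ✓
(proc39, proc49): proc39 before proc49 ✓
(proc40, proc47): proc40 before proc47 ✓
(proc41, proc40): proc41 before proc40 ✓
(proc41, proc43): proc41 before proc43 ✓
(proc41, proc44): proc41 before proc44 ✓
(proc41, proc46): proc41 before proc46 ✓
(proc41, proc47): proc41 before proc47 ✓
(proc42, proc40): proc42 before proc40 ✓
(proc42, proc41): proc42 before proc41 ✓
(proc42, proc43): proc42 before proc43 ✓
(proc42, proc44): proc42 before proc44 ✓
... plus 12 further pairs not listed.
Count: 36.

36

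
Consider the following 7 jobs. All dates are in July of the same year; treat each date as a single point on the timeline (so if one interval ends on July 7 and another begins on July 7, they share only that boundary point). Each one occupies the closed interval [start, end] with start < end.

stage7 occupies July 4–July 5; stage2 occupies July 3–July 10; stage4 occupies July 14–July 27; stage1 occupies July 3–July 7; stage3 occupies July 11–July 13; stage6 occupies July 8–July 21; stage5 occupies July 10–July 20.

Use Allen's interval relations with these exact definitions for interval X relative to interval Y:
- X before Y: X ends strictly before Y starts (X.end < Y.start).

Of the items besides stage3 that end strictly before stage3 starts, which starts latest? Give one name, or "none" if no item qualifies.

Target stage3 = [July 11, July 13].
stage1 [July 3, July 7] → before → candidate.
stage2 [July 3, July 10] → before → candidate.
stage4 [July 14, July 27] → after → excluded.
stage5 [July 10, July 20] → contains → excluded.
stage6 [July 8, July 21] → contains → excluded.
stage7 [July 4, July 5] → before → candidate.
Among candidates, latest start is July 4 → stage7.

stage7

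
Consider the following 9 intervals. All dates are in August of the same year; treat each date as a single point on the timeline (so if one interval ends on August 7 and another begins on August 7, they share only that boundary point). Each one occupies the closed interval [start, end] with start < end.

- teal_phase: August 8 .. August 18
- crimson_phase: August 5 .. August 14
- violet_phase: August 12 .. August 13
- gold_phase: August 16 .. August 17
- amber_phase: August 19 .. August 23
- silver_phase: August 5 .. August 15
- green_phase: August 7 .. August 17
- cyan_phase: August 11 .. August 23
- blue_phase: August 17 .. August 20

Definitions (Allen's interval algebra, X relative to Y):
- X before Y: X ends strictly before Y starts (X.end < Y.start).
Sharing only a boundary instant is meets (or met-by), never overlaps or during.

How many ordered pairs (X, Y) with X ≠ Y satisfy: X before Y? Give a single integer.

12

Checking all 72 ordered pairs for relation 'before'; matching pairs in alphabetical order:
(crimson_phase, amber_phase): crimson_phase before amber_phase ✓
(crimson_phase, blue_phase): crimson_phase before blue_phase ✓
(crimson_phase, gold_phase): crimson_phase before gold_phase ✓
(gold_phase, amber_phase): gold_phase before amber_phase ✓
(green_phase, amber_phase): green_phase before amber_phase ✓
(silver_phase, amber_phase): silver_phase before amber_phase ✓
(silver_phase, blue_phase): silver_phase before blue_phase ✓
(silver_phase, gold_phase): silver_phase before gold_phase ✓
(teal_phase, amber_phase): teal_phase before amber_phase ✓
(violet_phase, amber_phase): violet_phase before amber_phase ✓
(violet_phase, blue_phase): violet_phase before blue_phase ✓
(violet_phase, gold_phase): violet_phase before gold_phase ✓
Count: 12.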